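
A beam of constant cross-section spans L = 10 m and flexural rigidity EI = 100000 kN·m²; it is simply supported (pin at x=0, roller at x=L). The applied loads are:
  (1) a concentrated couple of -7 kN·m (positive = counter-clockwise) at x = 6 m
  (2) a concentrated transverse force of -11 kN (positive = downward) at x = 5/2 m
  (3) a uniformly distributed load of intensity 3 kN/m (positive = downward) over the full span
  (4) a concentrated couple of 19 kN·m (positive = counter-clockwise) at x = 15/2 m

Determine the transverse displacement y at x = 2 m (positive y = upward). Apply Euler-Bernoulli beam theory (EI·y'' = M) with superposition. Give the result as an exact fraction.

y(2) = -12833/8000000 m

Load 1 — applied couple M₀=-7 kN·m at a=6 m (b=L-a=4):
  y_1 = (M₀x³/(6L)+C₁x)/EI  [x≤a] with C₁=M₀(3b²-L²)/(6L)=91/15 = ((-7)·2³/(6·10)+(91/15)·2)/100000 = 7/62500 m
Load 2 — point force P=-11 kN at a=5/2 m (b=L-a=15/2):
  y_2 = -Pbx(L²-b²-x²)/(6LEI)  [x≤a] = -(-11)·(15/2)·2·(10²-(15/2)²-2²)/(6·10·100000) = 1749/1600000 m
Load 3 — uniform load w=3 kN/m over full span:
  y_3 = -wx(L³-2Lx²+x³)/(24EI) = -3·2·(10³-2·10·2²+2³)/(24·100000) = -29/12500 m
Load 4 — applied couple M₀=19 kN·m at a=15/2 m (b=L-a=5/2):
  y_4 = (M₀x³/(6L)+C₁x)/EI  [x≤a] with C₁=M₀(3b²-L²)/(6L)=-1235/48 = (19·2³/(6·10)+(-1235/48)·2)/100000 = -1957/4000000 m
Superposition: y = Σ y_i = -12833/8000000 m ≈ -0.001604 m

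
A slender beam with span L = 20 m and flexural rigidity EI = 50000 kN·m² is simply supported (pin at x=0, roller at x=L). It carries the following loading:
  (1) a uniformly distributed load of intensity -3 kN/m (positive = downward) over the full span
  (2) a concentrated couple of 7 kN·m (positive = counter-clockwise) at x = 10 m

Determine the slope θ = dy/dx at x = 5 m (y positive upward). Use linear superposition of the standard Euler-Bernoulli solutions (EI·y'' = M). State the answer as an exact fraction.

Load 1 — uniform load w=-3 kN/m over full span:
  θ_1 = -w(L³-6Lx²+4x³)/(24EI) = -(-3)·(20³-6·20·5²+4·5³)/(24·50000) = 11/800 rad
Load 2 — applied couple M₀=7 kN·m at a=10 m (b=L-a=10):
  θ_2 = (M₀x²/(2L)+C₁)/EI  [x≤a] with C₁=M₀(3b²-L²)/(6L)=-35/6 = (7·5²/(2·20)+(-35/6))/50000 = -7/240000 rad
Superposition: θ = Σ θ_i = 3293/240000 rad ≈ 0.013721 rad

θ(5) = 3293/240000 rad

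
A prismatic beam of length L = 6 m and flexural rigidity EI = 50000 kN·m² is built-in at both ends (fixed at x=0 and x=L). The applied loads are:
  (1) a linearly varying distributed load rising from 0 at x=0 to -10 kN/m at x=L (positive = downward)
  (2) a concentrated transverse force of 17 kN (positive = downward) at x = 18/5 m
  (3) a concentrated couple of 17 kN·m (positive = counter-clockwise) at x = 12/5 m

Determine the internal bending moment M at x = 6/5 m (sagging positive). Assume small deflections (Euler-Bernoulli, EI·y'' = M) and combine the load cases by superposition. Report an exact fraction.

Load 1 — triangular load w₀=-10 kN/m (0→w₀ over full span):
  M_1 = 3w₀Lx/20 - w₀L²/30 - w₀x³/(6L) = 3·(-10)·6·(6/5)/20 - (-10)·6²/30 - (-10)·(6/5)³/(6·6) = 42/25 kN·m
Load 2 — point force P=17 kN at a=18/5 m (b=L-a=12/5):
  M_2 = Pb²(3a+b)x/L³ - Pab²/L²  [x≤a] = 17·(12/5)²·(3·(18/5)+(12/5))·(6/5)/6³ - 17·(18/5)·(12/5)²/6² = -1632/625 kN·m
Load 3 — applied couple M₀=17 kN·m at a=12/5 m (b=L-a=18/5):
  M_3 = R_Ax - M_A  [x≤a] with R_A=102/25, M_A=51/25 = (102/25)·(6/5) - (51/25) = 357/125 kN·m
Superposition: M = Σ M_i = 1203/625 kN·m ≈ 1.924800 kN·m

M(6/5) = 1203/625 kN·m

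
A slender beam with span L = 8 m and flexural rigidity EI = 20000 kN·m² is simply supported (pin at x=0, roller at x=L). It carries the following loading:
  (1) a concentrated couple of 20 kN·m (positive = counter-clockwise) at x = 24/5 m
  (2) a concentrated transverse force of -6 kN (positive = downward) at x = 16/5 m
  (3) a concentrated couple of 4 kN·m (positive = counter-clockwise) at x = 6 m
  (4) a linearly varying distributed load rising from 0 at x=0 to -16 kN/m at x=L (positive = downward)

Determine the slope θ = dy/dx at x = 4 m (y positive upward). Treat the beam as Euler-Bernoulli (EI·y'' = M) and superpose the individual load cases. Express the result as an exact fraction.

θ(4) = 15133/22500000 rad

Load 1 — applied couple M₀=20 kN·m at a=24/5 m (b=L-a=16/5):
  θ_1 = (M₀x²/(2L)+C₁)/EI  [x≤a] with C₁=M₀(3b²-L²)/(6L)=-208/15 = (20·4²/(2·8)+(-208/15))/20000 = 23/75000 rad
Load 2 — point force P=-6 kN at a=16/5 m (b=L-a=24/5):
  θ_2 = -Pa(2L²-6Lx+3x²+a²)/(6LEI)  [x>a] = -(-6)·(16/5)·(2·8²-6·8·4+3·4²+(16/5)²)/(6·8·20000) = -9/78125 rad
Load 3 — applied couple M₀=4 kN·m at a=6 m (b=L-a=2):
  θ_3 = (M₀x²/(2L)+C₁)/EI  [x≤a] with C₁=M₀(3b²-L²)/(6L)=-13/3 = (4·4²/(2·8)+(-13/3))/20000 = -1/60000 rad
Load 4 — triangular load w₀=-16 kN/m (0→w₀ over full span):
  θ_4 = -w₀(7L⁴-30L²x²+15x⁴)/(360LEI) = -(-16)·(7·8⁴-30·8²·4²+15·4⁴)/(360·8·20000) = 14/28125 rad
Superposition: θ = Σ θ_i = 15133/22500000 rad ≈ 0.000673 rad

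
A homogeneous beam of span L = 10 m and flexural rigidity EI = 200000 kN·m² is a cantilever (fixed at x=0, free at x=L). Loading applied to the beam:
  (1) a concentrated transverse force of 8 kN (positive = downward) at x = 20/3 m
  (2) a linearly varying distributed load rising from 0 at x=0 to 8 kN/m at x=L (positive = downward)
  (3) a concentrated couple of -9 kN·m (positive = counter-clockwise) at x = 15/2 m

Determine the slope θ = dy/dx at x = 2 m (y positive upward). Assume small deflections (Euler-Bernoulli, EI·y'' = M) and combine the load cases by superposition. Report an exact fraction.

θ(2) = -4219/1500000 rad

Load 1 — point force P=8 kN at a=20/3 m (b=L-a=10/3):
  θ_1 = -Px(2a-x)/(2EI)  [x≤a] = -8·2·(2·(20/3)-2)/(2·200000) = -17/37500 rad
Load 2 — triangular load w₀=8 kN/m (0→w₀ over full span):
  θ_2 = (w₀Lx²/4-w₀L²x/3-w₀x⁴/(24L))/EI = (8·10·2²/4-8·10²·2/3-8·2⁴/(24·10))/200000 = -851/375000 rad
Load 3 — applied couple M₀=-9 kN·m at a=15/2 m (b=L-a=5/2):
  θ_3 = M₀x/EI  [x≤a] = (-9)·2/200000 = -9/100000 rad
Superposition: θ = Σ θ_i = -4219/1500000 rad ≈ -0.002813 rad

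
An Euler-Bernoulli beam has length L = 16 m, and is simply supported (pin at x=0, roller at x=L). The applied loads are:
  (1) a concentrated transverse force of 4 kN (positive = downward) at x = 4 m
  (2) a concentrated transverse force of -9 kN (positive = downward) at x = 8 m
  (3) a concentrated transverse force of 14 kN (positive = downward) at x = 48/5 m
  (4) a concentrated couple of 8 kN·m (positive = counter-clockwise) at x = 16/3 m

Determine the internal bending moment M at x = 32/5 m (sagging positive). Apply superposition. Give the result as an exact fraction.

Load 1 — point force P=4 kN at a=4 m (b=L-a=12):
  M_1 = Pa(L-x)/L  [x>a] = 4·4·(16-(32/5))/16 = 48/5 kN·m
Load 2 — point force P=-9 kN at a=8 m (b=L-a=8):
  M_2 = Pbx/L  [x≤a] = (-9)·8·(32/5)/16 = -144/5 kN·m
Load 3 — point force P=14 kN at a=48/5 m (b=L-a=32/5):
  M_3 = Pbx/L  [x≤a] = 14·(32/5)·(32/5)/16 = 896/25 kN·m
Load 4 — applied couple M₀=8 kN·m at a=16/3 m (b=L-a=32/3):
  M_4 = M₀x/L - M₀  [x>a] = 8·(32/5)/16 - 8 = -24/5 kN·m
Superposition: M = Σ M_i = 296/25 kN·m ≈ 11.840000 kN·m

M(32/5) = 296/25 kN·m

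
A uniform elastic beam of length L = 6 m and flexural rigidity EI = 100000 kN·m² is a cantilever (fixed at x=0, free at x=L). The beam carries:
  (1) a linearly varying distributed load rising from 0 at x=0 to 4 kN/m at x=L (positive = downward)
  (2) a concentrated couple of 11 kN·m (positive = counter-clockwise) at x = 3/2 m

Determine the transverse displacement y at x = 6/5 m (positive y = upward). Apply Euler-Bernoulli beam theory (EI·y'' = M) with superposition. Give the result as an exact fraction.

y(6/5) = -181233/781250000 m

Load 1 — triangular load w₀=4 kN/m (0→w₀ over full span):
  y_1 = (w₀Lx³/12-w₀L²x²/6-w₀x⁵/(120L))/EI = (4·6·(6/5)³/12-4·6²·(6/5)²/6-4·(6/5)⁵/(120·6))/100000 = -60777/195312500 m
Load 2 — applied couple M₀=11 kN·m at a=3/2 m (b=L-a=9/2):
  y_2 = M₀x²/(2EI)  [x≤a] = 11·(6/5)²/(2·100000) = 99/1250000 m
Superposition: y = Σ y_i = -181233/781250000 m ≈ -0.000232 m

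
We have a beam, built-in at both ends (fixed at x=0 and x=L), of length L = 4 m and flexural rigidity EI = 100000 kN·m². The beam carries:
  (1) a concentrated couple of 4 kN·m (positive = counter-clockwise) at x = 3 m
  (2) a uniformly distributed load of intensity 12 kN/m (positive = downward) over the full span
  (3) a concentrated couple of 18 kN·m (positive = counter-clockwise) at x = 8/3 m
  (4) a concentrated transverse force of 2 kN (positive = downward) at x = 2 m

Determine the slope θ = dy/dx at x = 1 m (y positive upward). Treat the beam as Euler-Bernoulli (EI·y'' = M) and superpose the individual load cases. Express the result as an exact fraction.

Load 1 — applied couple M₀=4 kN·m at a=3 m (b=L-a=1):
  θ_1 = (R_Ax²/2 - M_Ax)/EI  [x≤a] with R_A=9/8, M_A=5/4 = ((9/8)·1²/2 - (5/4)·1)/100000 = -11/1600000 rad
Load 2 — uniform load w=12 kN/m over full span:
  θ_2 = -wx(L-x)(L-2x)/(12EI) = -12·1·(4-1)·(4-2·1)/(12·100000) = -3/50000 rad
Load 3 — applied couple M₀=18 kN·m at a=8/3 m (b=L-a=4/3):
  θ_3 = (R_Ax²/2 - M_Ax)/EI  [x≤a] with R_A=6, M_A=6 = (6·1²/2 - 6·1)/100000 = -3/100000 rad
Load 4 — point force P=2 kN at a=2 m (b=L-a=2):
  θ_4 = -Pb²x(2aL-(3a+b)x)/(2L³EI)  [x≤a] = -2·2²·1·(2·2·4-(3·2+2)·1)/(2·4³·100000) = -1/200000 rad
Superposition: θ = Σ θ_i = -163/1600000 rad ≈ -0.000102 rad

θ(1) = -163/1600000 rad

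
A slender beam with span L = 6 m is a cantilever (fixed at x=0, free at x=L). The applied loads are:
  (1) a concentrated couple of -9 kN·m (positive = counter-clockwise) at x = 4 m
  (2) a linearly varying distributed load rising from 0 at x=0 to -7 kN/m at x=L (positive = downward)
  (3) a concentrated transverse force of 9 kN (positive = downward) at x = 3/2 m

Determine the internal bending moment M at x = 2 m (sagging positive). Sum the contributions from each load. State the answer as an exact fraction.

Load 1 — applied couple M₀=-9 kN·m at a=4 m (b=L-a=2):
  M_1 = M₀  [x≤a] = (-9) = -9 kN·m
Load 2 — triangular load w₀=-7 kN/m (0→w₀ over full span):
  M_2 = w₀Lx/2 - w₀L²/3 - w₀x³/(6L) = (-7)·6·2/2 - (-7)·6²/3 - (-7)·2³/(6·6) = 392/9 kN·m
Load 3 — point force P=9 kN at a=3/2 m (b=L-a=9/2):
  M_3 = 0  [x>a] = 0 kN·m
Superposition: M = Σ M_i = 311/9 kN·m ≈ 34.555556 kN·m

M(2) = 311/9 kN·m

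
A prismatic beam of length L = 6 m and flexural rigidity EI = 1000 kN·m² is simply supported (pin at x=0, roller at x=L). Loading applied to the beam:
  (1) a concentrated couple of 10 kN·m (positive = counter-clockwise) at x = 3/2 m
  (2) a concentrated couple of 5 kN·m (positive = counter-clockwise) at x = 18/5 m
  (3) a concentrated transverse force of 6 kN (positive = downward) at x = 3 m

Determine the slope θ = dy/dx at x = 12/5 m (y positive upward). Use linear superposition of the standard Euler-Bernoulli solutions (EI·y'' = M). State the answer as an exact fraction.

Load 1 — applied couple M₀=10 kN·m at a=3/2 m (b=L-a=9/2):
  θ_1 = (M₀x²/(2L)-M₀(x-a)+C₁)/EI  [x>a] with C₁=M₀(3b²-L²)/(6L)=55/8 = (10·(12/5)²/(2·6)-10·((12/5)-(3/2))+(55/8))/1000 = 107/40000 rad
Load 2 — applied couple M₀=5 kN·m at a=18/5 m (b=L-a=12/5):
  θ_2 = (M₀x²/(2L)+C₁)/EI  [x≤a] with C₁=M₀(3b²-L²)/(6L)=-13/5 = (5·(12/5)²/(2·6)+(-13/5))/1000 = -1/5000 rad
Load 3 — point force P=6 kN at a=3 m (b=L-a=3):
  θ_3 = -Pb(L²-b²-3x²)/(6LEI)  [x≤a] = -6·3·(6²-3²-3·(12/5)²)/(6·6·1000) = -243/50000 rad
Superposition: θ = Σ θ_i = -477/200000 rad ≈ -0.002385 rad

θ(12/5) = -477/200000 rad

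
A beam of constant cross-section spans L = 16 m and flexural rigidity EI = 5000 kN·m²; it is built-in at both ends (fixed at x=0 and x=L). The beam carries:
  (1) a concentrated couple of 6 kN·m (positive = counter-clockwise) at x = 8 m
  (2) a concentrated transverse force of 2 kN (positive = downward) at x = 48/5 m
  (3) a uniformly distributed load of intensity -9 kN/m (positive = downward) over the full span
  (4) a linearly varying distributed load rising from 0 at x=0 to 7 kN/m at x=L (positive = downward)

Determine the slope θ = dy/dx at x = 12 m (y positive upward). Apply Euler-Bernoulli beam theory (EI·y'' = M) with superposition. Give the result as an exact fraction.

θ(12) = -41659/1250000 rad

Load 1 — applied couple M₀=6 kN·m at a=8 m (b=L-a=8):
  θ_1 = (R_Ax²/2 - M_Ax - M₀(x-a))/EI  [x>a] with R_A=9/16, M_A=3/2 = ((9/16)·12²/2 - (3/2)·12 - 6·(12-8))/5000 = -3/10000 rad
Load 2 — point force P=2 kN at a=48/5 m (b=L-a=32/5):
  θ_2 = Pa²(L-x)(2bL-(3b+a)(L-x))/(2L³EI)  [x>a] = 2·(48/5)²·(16-12)·(2·(32/5)·16-(3·(32/5)+(48/5))·(16-12))/(2·16³·5000) = 126/78125 rad
Load 3 — uniform load w=-9 kN/m over full span:
  θ_3 = -wx(L-x)(L-2x)/(12EI) = -(-9)·12·(16-12)·(16-2·12)/(12·5000) = -36/625 rad
Load 4 — triangular load w₀=7 kN/m (0→w₀ over full span):
  θ_4 = -w₀(2x(L-x)(L-2x)(x+2L)+x²(L-x)²)/(120LEI) = -7·(2·12·(16-12)·(16-2·12)·(12+2·16)+12²·(16-12)²)/(120·16·5000) = 287/12500 rad
Superposition: θ = Σ θ_i = -41659/1250000 rad ≈ -0.033327 rad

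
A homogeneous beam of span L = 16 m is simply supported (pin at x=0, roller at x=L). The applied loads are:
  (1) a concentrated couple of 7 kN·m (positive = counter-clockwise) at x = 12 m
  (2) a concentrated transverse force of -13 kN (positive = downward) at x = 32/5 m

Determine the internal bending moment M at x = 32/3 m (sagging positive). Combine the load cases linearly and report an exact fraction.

Load 1 — applied couple M₀=7 kN·m at a=12 m (b=L-a=4):
  M_1 = M₀x/L  [x≤a] = 7·(32/3)/16 = 14/3 kN·m
Load 2 — point force P=-13 kN at a=32/5 m (b=L-a=48/5):
  M_2 = Pa(L-x)/L  [x>a] = (-13)·(32/5)·(16-(32/3))/16 = -416/15 kN·m
Superposition: M = Σ M_i = -346/15 kN·m ≈ -23.066667 kN·m

M(32/3) = -346/15 kN·m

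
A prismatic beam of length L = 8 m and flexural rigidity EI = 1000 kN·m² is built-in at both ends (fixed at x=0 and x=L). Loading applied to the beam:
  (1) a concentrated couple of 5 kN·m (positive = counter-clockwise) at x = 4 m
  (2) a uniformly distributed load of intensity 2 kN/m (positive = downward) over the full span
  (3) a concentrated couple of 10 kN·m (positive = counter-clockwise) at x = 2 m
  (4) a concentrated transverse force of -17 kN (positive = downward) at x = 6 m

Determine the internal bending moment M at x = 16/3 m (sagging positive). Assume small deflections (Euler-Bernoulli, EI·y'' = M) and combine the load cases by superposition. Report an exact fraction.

M(16/3) = -55/9 kN·m

Load 1 — applied couple M₀=5 kN·m at a=4 m (b=L-a=4):
  M_1 = R_Ax - M_A - M₀  [x>a] with R_A=15/16, M_A=5/4 = (15/16)·(16/3) - (5/4) - 5 = -5/4 kN·m
Load 2 — uniform load w=2 kN/m over full span:
  M_2 = wLx/2 - wL²/12 - wx²/2 = 2·8·(16/3)/2 - 2·8²/12 - 2·(16/3)²/2 = 32/9 kN·m
Load 3 — applied couple M₀=10 kN·m at a=2 m (b=L-a=6):
  M_3 = R_Ax - M_A - M₀  [x>a] with R_A=45/32, M_A=-15/8 = (45/32)·(16/3) - (-15/8) - 10 = -5/8 kN·m
Load 4 — point force P=-17 kN at a=6 m (b=L-a=2):
  M_4 = Pb²(3a+b)x/L³ - Pab²/L²  [x≤a] = (-17)·2²·(3·6+2)·(16/3)/8³ - (-17)·6·2²/8² = -187/24 kN·m
Superposition: M = Σ M_i = -55/9 kN·m ≈ -6.111111 kN·m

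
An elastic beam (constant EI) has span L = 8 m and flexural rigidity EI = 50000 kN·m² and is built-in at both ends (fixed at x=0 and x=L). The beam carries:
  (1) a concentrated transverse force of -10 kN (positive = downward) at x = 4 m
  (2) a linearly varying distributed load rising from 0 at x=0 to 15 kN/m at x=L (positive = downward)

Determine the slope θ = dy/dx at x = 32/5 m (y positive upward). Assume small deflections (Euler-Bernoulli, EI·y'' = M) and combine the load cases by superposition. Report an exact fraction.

θ(32/5) = 181/390625 rad

Load 1 — point force P=-10 kN at a=4 m (b=L-a=4):
  θ_1 = Pa²(L-x)(2bL-(3b+a)(L-x))/(2L³EI)  [x>a] = (-10)·4²·(8-(32/5))·(2·4·8-(3·4+4)·(8-(32/5)))/(2·8³·50000) = -3/15625 rad
Load 2 — triangular load w₀=15 kN/m (0→w₀ over full span):
  θ_2 = -w₀(2x(L-x)(L-2x)(x+2L)+x²(L-x)²)/(120LEI) = -15·(2·(32/5)·(8-(32/5))·(8-2·(32/5))·((32/5)+2·8)+(32/5)²·(8-(32/5))²)/(120·8·50000) = 256/390625 rad
Superposition: θ = Σ θ_i = 181/390625 rad ≈ 0.000463 rad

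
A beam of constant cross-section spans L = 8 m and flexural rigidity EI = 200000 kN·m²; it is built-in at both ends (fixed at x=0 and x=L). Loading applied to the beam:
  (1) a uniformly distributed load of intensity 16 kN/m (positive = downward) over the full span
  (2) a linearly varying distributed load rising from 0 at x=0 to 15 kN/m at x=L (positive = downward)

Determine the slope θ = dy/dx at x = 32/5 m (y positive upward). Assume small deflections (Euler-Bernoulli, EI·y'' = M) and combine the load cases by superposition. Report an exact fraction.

Load 1 — uniform load w=16 kN/m over full span:
  θ_1 = -wx(L-x)(L-2x)/(12EI) = -16·(32/5)·(8-(32/5))·(8-2·(32/5))/(12·200000) = 128/390625 rad
Load 2 — triangular load w₀=15 kN/m (0→w₀ over full span):
  θ_2 = -w₀(2x(L-x)(L-2x)(x+2L)+x²(L-x)²)/(120LEI) = -15·(2·(32/5)·(8-(32/5))·(8-2·(32/5))·((32/5)+2·8)+(32/5)²·(8-(32/5))²)/(120·8·200000) = 64/390625 rad
Superposition: θ = Σ θ_i = 192/390625 rad ≈ 0.000492 rad

θ(32/5) = 192/390625 rad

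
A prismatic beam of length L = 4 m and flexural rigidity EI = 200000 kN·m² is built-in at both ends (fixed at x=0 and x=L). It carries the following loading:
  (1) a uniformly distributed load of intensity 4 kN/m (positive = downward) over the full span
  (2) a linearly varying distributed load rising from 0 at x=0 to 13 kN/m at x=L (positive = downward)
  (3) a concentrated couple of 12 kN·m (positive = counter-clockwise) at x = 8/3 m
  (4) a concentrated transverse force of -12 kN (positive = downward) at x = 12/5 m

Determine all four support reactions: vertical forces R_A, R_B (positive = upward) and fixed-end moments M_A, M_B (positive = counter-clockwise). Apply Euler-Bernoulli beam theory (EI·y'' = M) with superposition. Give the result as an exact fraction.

Load 1 — uniform load w=4 kN/m over full span:
  R_A = wL/2 = 4·4/2 = 8 kN
  M_A = wL²/12 = 4·4²/12 = 16/3 kN·m
  R_B = wL/2 = 4·4/2 = 8 kN
  M_B = -wL²/12 = -4·4²/12 = -16/3 kN·m
Load 2 — triangular load w₀=13 kN/m (0→w₀ over full span):
  R_A = 3w₀L/20 = 3·13·4/20 = 39/5 kN
  M_A = w₀L²/30 = 13·4²/30 = 104/15 kN·m
  R_B = 7w₀L/20 = 7·13·4/20 = 91/5 kN
  M_B = -w₀L²/20 = -13·4²/20 = -52/5 kN·m
Load 3 — applied couple M₀=12 kN·m at a=8/3 m (b=L-a=4/3):
  R_A = 6M₀ab/L³ = 6·12·(8/3)·(4/3)/4³ = 4 kN
  M_A = M₀b(2a-b)/L² = 12·(4/3)·(2·(8/3)-(4/3))/4² = 4 kN·m
  R_B = -6M₀ab/L³ = -6·12·(8/3)·(4/3)/4³ = -4 kN
  M_B = M₀a(2b-a)/L² = 12·(8/3)·(2·(4/3)-(8/3))/4² = 0 kN·m
Load 4 — point force P=-12 kN at a=12/5 m (b=L-a=8/5):
  R_A = Pb²(3a+b)/L³ = (-12)·(8/5)²·(3·(12/5)+(8/5))/4³ = -528/125 kN
  M_A = Pab²/L² = (-12)·(12/5)·(8/5)²/4² = -576/125 kN·m
  R_B = Pa²(a+3b)/L³ = (-12)·(12/5)²·((12/5)+3·(8/5))/4³ = -972/125 kN
  M_B = -Pa²b/L² = -(-12)·(12/5)²·(8/5)/4² = 864/125 kN·m
Superposition: R_A = 1947/125 kN, M_A = 4372/375 kN·m, R_B = 1803/125 kN, M_B = -3308/375 kN·m

R_A = 1947/125 kN, M_A = 4372/375 kN·m, R_B = 1803/125 kN, M_B = -3308/375 kN·m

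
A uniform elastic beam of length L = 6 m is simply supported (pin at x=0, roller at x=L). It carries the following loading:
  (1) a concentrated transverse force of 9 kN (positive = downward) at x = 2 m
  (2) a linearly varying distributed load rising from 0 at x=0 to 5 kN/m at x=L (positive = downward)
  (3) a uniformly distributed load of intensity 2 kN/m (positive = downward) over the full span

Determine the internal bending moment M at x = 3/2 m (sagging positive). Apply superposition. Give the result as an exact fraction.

Load 1 — point force P=9 kN at a=2 m (b=L-a=4):
  M_1 = Pbx/L  [x≤a] = 9·4·(3/2)/6 = 9 kN·m
Load 2 — triangular load w₀=5 kN/m (0→w₀ over full span):
  M_2 = w₀Lx/6 - w₀x³/(6L) = 5·6·(3/2)/6 - 5·(3/2)³/(6·6) = 225/32 kN·m
Load 3 — uniform load w=2 kN/m over full span:
  M_3 = wx(L-x)/2 = 2·(3/2)·(6-(3/2))/2 = 27/4 kN·m
Superposition: M = Σ M_i = 729/32 kN·m ≈ 22.781250 kN·m

M(3/2) = 729/32 kN·m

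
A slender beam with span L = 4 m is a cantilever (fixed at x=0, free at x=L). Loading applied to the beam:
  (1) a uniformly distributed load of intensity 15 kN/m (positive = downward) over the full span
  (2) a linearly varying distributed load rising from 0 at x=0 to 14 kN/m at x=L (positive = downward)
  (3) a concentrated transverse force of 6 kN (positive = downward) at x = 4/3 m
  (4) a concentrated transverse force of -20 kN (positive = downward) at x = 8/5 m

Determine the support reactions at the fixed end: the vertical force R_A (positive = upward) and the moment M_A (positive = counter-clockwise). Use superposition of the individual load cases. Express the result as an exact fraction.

R_A = 74 kN, M_A = 512/3 kN·m

Load 1 — uniform load w=15 kN/m over full span:
  R_A = wL = 15·4 = 60 kN
  M_A = wL²/2 = 15·4²/2 = 120 kN·m
Load 2 — triangular load w₀=14 kN/m (0→w₀ over full span):
  R_A = w₀L/2 = 14·4/2 = 28 kN
  M_A = w₀L²/3 = 14·4²/3 = 224/3 kN·m
Load 3 — point force P=6 kN at a=4/3 m (b=L-a=8/3):
  R_A = P = 6 kN
  M_A = Pa = 6·(4/3) = 8 kN·m
Load 4 — point force P=-20 kN at a=8/5 m (b=L-a=12/5):
  R_A = P = (-20) = -20 kN
  M_A = Pa = (-20)·(8/5) = -32 kN·m
Superposition: R_A = 74 kN, M_A = 512/3 kN·m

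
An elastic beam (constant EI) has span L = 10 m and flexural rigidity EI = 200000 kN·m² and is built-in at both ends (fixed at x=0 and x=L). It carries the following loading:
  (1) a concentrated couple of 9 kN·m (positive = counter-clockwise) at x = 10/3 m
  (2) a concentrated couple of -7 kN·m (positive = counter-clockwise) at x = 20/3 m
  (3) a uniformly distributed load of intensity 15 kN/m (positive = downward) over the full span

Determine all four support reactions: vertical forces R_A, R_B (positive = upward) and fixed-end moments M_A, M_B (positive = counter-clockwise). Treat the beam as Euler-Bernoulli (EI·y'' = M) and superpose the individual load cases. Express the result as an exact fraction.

R_A = 1129/15 kN, M_A = 368/3 kN·m, R_B = 1121/15 kN, M_B = -122 kN·m

Load 1 — applied couple M₀=9 kN·m at a=10/3 m (b=L-a=20/3):
  R_A = 6M₀ab/L³ = 6·9·(10/3)·(20/3)/10³ = 6/5 kN
  M_A = M₀b(2a-b)/L² = 9·(20/3)·(2·(10/3)-(20/3))/10² = 0 kN·m
  R_B = -6M₀ab/L³ = -6·9·(10/3)·(20/3)/10³ = -6/5 kN
  M_B = M₀a(2b-a)/L² = 9·(10/3)·(2·(20/3)-(10/3))/10² = 3 kN·m
Load 2 — applied couple M₀=-7 kN·m at a=20/3 m (b=L-a=10/3):
  R_A = 6M₀ab/L³ = 6·(-7)·(20/3)·(10/3)/10³ = -14/15 kN
  M_A = M₀b(2a-b)/L² = (-7)·(10/3)·(2·(20/3)-(10/3))/10² = -7/3 kN·m
  R_B = -6M₀ab/L³ = -6·(-7)·(20/3)·(10/3)/10³ = 14/15 kN
  M_B = M₀a(2b-a)/L² = (-7)·(20/3)·(2·(10/3)-(20/3))/10² = 0 kN·m
Load 3 — uniform load w=15 kN/m over full span:
  R_A = wL/2 = 15·10/2 = 75 kN
  M_A = wL²/12 = 15·10²/12 = 125 kN·m
  R_B = wL/2 = 15·10/2 = 75 kN
  M_B = -wL²/12 = -15·10²/12 = -125 kN·m
Superposition: R_A = 1129/15 kN, M_A = 368/3 kN·m, R_B = 1121/15 kN, M_B = -122 kN·m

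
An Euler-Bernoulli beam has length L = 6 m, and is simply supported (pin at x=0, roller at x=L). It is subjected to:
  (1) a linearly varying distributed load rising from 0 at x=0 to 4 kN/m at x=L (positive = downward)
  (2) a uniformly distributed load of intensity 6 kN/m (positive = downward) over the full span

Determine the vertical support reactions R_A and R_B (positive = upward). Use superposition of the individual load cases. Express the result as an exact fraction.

R_A = 22 kN, R_B = 26 kN

Load 1 — triangular load w₀=4 kN/m (0→w₀ over full span):
  R_A = w₀L/6 = 4·6/6 = 4 kN
  R_B = w₀L/3 = 4·6/3 = 8 kN
Load 2 — uniform load w=6 kN/m over full span:
  R_A = wL/2 = 6·6/2 = 18 kN
  R_B = wL/2 = 6·6/2 = 18 kN
Superposition: R_A = 22 kN, R_B = 26 kN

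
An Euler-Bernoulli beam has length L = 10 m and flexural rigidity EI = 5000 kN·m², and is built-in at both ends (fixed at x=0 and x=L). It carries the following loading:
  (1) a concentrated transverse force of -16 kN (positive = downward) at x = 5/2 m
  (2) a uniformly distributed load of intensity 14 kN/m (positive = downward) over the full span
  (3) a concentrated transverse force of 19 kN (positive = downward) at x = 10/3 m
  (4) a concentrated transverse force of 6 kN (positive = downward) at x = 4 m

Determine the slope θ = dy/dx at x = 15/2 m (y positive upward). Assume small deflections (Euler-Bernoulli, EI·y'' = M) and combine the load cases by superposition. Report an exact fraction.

θ(15/2) = 30247/1200000 rad

Load 1 — point force P=-16 kN at a=5/2 m (b=L-a=15/2):
  θ_1 = Pa²(L-x)(2bL-(3b+a)(L-x))/(2L³EI)  [x>a] = (-16)·(5/2)²·(10-(15/2))·(2·(15/2)·10-(3·(15/2)+(5/2))·(10-(15/2)))/(2·10³·5000) = -7/3200 rad
Load 2 — uniform load w=14 kN/m over full span:
  θ_2 = -wx(L-x)(L-2x)/(12EI) = -14·(15/2)·(10-(15/2))·(10-2·(15/2))/(12·5000) = 7/320 rad
Load 3 — point force P=19 kN at a=10/3 m (b=L-a=20/3):
  θ_3 = Pa²(L-x)(2bL-(3b+a)(L-x))/(2L³EI)  [x>a] = 19·(10/3)²·(10-(15/2))·(2·(20/3)·10-(3·(20/3)+(10/3))·(10-(15/2)))/(2·10³·5000) = 19/4800 rad
Load 4 — point force P=6 kN at a=4 m (b=L-a=6):
  θ_4 = Pa²(L-x)(2bL-(3b+a)(L-x))/(2L³EI)  [x>a] = 6·4²·(10-(15/2))·(2·6·10-(3·6+4)·(10-(15/2)))/(2·10³·5000) = 39/25000 rad
Superposition: θ = Σ θ_i = 30247/1200000 rad ≈ 0.025206 rad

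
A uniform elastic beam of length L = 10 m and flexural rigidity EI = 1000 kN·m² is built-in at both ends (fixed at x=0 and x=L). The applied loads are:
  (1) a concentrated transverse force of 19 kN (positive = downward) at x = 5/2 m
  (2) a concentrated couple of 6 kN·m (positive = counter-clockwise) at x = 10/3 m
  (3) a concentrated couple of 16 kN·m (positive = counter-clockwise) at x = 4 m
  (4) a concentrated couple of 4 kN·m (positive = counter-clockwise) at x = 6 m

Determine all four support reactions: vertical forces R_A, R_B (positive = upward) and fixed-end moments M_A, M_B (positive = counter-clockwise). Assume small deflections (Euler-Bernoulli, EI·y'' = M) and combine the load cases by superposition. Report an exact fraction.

Load 1 — point force P=19 kN at a=5/2 m (b=L-a=15/2):
  R_A = Pb²(3a+b)/L³ = 19·(15/2)²·(3·(5/2)+(15/2))/10³ = 513/32 kN
  M_A = Pab²/L² = 19·(5/2)·(15/2)²/10² = 855/32 kN·m
  R_B = Pa²(a+3b)/L³ = 19·(5/2)²·((5/2)+3·(15/2))/10³ = 95/32 kN
  M_B = -Pa²b/L² = -19·(5/2)²·(15/2)/10² = -285/32 kN·m
Load 2 — applied couple M₀=6 kN·m at a=10/3 m (b=L-a=20/3):
  R_A = 6M₀ab/L³ = 6·6·(10/3)·(20/3)/10³ = 4/5 kN
  M_A = M₀b(2a-b)/L² = 6·(20/3)·(2·(10/3)-(20/3))/10² = 0 kN·m
  R_B = -6M₀ab/L³ = -6·6·(10/3)·(20/3)/10³ = -4/5 kN
  M_B = M₀a(2b-a)/L² = 6·(10/3)·(2·(20/3)-(10/3))/10² = 2 kN·m
Load 3 — applied couple M₀=16 kN·m at a=4 m (b=L-a=6):
  R_A = 6M₀ab/L³ = 6·16·4·6/10³ = 288/125 kN
  M_A = M₀b(2a-b)/L² = 16·6·(2·4-6)/10² = 48/25 kN·m
  R_B = -6M₀ab/L³ = -6·16·4·6/10³ = -288/125 kN
  M_B = M₀a(2b-a)/L² = 16·4·(2·6-4)/10² = 128/25 kN·m
Load 4 — applied couple M₀=4 kN·m at a=6 m (b=L-a=4):
  R_A = 6M₀ab/L³ = 6·4·6·4/10³ = 72/125 kN
  M_A = M₀b(2a-b)/L² = 4·4·(2·6-4)/10² = 32/25 kN·m
  R_B = -6M₀ab/L³ = -6·4·6·4/10³ = -72/125 kN
  M_B = M₀a(2b-a)/L² = 4·6·(2·4-6)/10² = 12/25 kN·m
Superposition: R_A = 15769/800 kN, M_A = 4787/160 kN·m, R_B = -569/800 kN, M_B = -209/160 kN·m

R_A = 15769/800 kN, M_A = 4787/160 kN·m, R_B = -569/800 kN, M_B = -209/160 kN·m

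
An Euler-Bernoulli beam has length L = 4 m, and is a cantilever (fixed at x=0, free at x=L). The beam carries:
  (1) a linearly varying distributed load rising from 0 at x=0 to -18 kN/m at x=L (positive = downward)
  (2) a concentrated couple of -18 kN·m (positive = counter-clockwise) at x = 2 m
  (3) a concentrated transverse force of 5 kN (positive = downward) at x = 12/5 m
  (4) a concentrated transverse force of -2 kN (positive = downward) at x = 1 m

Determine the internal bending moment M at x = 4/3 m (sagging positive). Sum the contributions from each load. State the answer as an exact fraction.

M(4/3) = 238/9 kN·m

Load 1 — triangular load w₀=-18 kN/m (0→w₀ over full span):
  M_1 = w₀Lx/2 - w₀L²/3 - w₀x³/(6L) = (-18)·4·(4/3)/2 - (-18)·4²/3 - (-18)·(4/3)³/(6·4) = 448/9 kN·m
Load 2 — applied couple M₀=-18 kN·m at a=2 m (b=L-a=2):
  M_2 = M₀  [x≤a] = (-18) = -18 kN·m
Load 3 — point force P=5 kN at a=12/5 m (b=L-a=8/5):
  M_3 = -P(a-x)  [x≤a] = -5·((12/5)-(4/3)) = -16/3 kN·m
Load 4 — point force P=-2 kN at a=1 m (b=L-a=3):
  M_4 = 0  [x>a] = 0 kN·m
Superposition: M = Σ M_i = 238/9 kN·m ≈ 26.444444 kN·m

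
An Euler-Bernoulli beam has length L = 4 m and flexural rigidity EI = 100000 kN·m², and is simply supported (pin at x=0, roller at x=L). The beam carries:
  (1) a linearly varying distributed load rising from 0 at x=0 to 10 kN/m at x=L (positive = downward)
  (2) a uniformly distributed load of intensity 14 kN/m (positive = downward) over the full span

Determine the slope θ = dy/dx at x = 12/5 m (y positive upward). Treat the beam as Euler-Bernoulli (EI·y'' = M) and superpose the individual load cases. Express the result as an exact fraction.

θ(12/5) = 1009/7031250 rad

Load 1 — triangular load w₀=10 kN/m (0→w₀ over full span):
  θ_1 = -w₀(7L⁴-30L²x²+15x⁴)/(360LEI) = -10·(7·4⁴-30·4²·(12/5)²+15·(12/5)⁴)/(360·4·100000) = 116/3515625 rad
Load 2 — uniform load w=14 kN/m over full span:
  θ_2 = -w(L³-6Lx²+4x³)/(24EI) = -14·(4³-6·4·(12/5)²+4·(12/5)³)/(24·100000) = 259/2343750 rad
Superposition: θ = Σ θ_i = 1009/7031250 rad ≈ 0.000144 rad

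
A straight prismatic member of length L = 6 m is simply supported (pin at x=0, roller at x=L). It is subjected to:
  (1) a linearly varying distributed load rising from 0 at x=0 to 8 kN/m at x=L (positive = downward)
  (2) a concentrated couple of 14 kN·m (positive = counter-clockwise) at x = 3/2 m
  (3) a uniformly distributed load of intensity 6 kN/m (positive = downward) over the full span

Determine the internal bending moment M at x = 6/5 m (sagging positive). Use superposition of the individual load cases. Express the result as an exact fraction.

Load 1 — triangular load w₀=8 kN/m (0→w₀ over full span):
  M_1 = w₀Lx/6 - w₀x³/(6L) = 8·6·(6/5)/6 - 8·(6/5)³/(6·6) = 1152/125 kN·m
Load 2 — applied couple M₀=14 kN·m at a=3/2 m (b=L-a=9/2):
  M_2 = M₀x/L  [x≤a] = 14·(6/5)/6 = 14/5 kN·m
Load 3 — uniform load w=6 kN/m over full span:
  M_3 = wx(L-x)/2 = 6·(6/5)·(6-(6/5))/2 = 432/25 kN·m
Superposition: M = Σ M_i = 3662/125 kN·m ≈ 29.296000 kN·m

M(6/5) = 3662/125 kN·m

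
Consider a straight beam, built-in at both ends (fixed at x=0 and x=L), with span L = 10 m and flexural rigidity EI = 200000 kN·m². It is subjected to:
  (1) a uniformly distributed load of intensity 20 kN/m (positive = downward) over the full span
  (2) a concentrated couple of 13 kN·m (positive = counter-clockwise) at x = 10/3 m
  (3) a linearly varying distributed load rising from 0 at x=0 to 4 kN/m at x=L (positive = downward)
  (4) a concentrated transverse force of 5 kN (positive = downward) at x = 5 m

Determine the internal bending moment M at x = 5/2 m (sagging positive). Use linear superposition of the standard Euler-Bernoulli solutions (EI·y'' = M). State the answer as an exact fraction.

M(5/2) = 619/24 kN·m

Load 1 — uniform load w=20 kN/m over full span:
  M_1 = wLx/2 - wL²/12 - wx²/2 = 20·10·(5/2)/2 - 20·10²/12 - 20·(5/2)²/2 = 125/6 kN·m
Load 2 — applied couple M₀=13 kN·m at a=10/3 m (b=L-a=20/3):
  M_2 = R_Ax - M_A  [x≤a] with R_A=26/15, M_A=0 = (26/15)·(5/2) - 0 = 13/3 kN·m
Load 3 — triangular load w₀=4 kN/m (0→w₀ over full span):
  M_3 = 3w₀Lx/20 - w₀L²/30 - w₀x³/(6L) = 3·4·10·(5/2)/20 - 4·10²/30 - 4·(5/2)³/(6·10) = 5/8 kN·m
Load 4 — point force P=5 kN at a=5 m (b=L-a=5):
  M_4 = Pb²(3a+b)x/L³ - Pab²/L²  [x≤a] = 5·5²·(3·5+5)·(5/2)/10³ - 5·5·5²/10² = 0 kN·m
Superposition: M = Σ M_i = 619/24 kN·m ≈ 25.791667 kN·m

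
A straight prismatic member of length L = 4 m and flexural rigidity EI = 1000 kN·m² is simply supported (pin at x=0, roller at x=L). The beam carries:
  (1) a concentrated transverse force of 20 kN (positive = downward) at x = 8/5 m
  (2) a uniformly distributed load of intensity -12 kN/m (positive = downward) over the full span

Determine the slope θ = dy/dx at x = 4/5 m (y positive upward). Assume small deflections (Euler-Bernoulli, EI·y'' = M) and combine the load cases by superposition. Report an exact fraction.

θ(4/5) = 136/15625 rad

Load 1 — point force P=20 kN at a=8/5 m (b=L-a=12/5):
  θ_1 = -Pb(L²-b²-3x²)/(6LEI)  [x≤a] = -20·(12/5)·(4²-(12/5)²-3·(4/5)²)/(6·4·1000) = -52/3125 rad
Load 2 — uniform load w=-12 kN/m over full span:
  θ_2 = -w(L³-6Lx²+4x³)/(24EI) = -(-12)·(4³-6·4·(4/5)²+4·(4/5)³)/(24·1000) = 396/15625 rad
Superposition: θ = Σ θ_i = 136/15625 rad ≈ 0.008704 rad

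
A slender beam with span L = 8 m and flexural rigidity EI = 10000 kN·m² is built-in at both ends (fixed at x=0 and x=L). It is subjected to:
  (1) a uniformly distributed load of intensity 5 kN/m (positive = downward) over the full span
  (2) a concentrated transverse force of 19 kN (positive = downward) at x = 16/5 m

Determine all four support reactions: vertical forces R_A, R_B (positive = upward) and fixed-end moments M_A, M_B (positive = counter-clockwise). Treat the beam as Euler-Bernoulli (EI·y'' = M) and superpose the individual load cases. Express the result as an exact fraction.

R_A = 4039/125 kN, M_A = 18208/375 kN·m, R_B = 3336/125 kN, M_B = -15472/375 kN·m

Load 1 — uniform load w=5 kN/m over full span:
  R_A = wL/2 = 5·8/2 = 20 kN
  M_A = wL²/12 = 5·8²/12 = 80/3 kN·m
  R_B = wL/2 = 5·8/2 = 20 kN
  M_B = -wL²/12 = -5·8²/12 = -80/3 kN·m
Load 2 — point force P=19 kN at a=16/5 m (b=L-a=24/5):
  R_A = Pb²(3a+b)/L³ = 19·(24/5)²·(3·(16/5)+(24/5))/8³ = 1539/125 kN
  M_A = Pab²/L² = 19·(16/5)·(24/5)²/8² = 2736/125 kN·m
  R_B = Pa²(a+3b)/L³ = 19·(16/5)²·((16/5)+3·(24/5))/8³ = 836/125 kN
  M_B = -Pa²b/L² = -19·(16/5)²·(24/5)/8² = -1824/125 kN·m
Superposition: R_A = 4039/125 kN, M_A = 18208/375 kN·m, R_B = 3336/125 kN, M_B = -15472/375 kN·m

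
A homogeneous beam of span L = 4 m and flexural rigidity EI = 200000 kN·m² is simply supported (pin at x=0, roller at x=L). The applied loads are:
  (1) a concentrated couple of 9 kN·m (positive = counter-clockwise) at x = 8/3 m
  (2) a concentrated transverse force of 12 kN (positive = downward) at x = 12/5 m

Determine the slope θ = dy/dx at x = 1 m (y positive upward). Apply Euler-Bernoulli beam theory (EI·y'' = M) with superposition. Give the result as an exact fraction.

Load 1 — applied couple M₀=9 kN·m at a=8/3 m (b=L-a=4/3):
  θ_1 = (M₀x²/(2L)+C₁)/EI  [x≤a] with C₁=M₀(3b²-L²)/(6L)=-4 = (9·1²/(2·4)+(-4))/200000 = -23/1600000 rad
Load 2 — point force P=12 kN at a=12/5 m (b=L-a=8/5):
  θ_2 = -Pb(L²-b²-3x²)/(6LEI)  [x≤a] = -12·(8/5)·(4²-(8/5)²-3·1²)/(6·4·200000) = -261/6250000 rad
Superposition: θ = Σ θ_i = -11227/200000000 rad ≈ -0.000056 rad

θ(1) = -11227/200000000 rad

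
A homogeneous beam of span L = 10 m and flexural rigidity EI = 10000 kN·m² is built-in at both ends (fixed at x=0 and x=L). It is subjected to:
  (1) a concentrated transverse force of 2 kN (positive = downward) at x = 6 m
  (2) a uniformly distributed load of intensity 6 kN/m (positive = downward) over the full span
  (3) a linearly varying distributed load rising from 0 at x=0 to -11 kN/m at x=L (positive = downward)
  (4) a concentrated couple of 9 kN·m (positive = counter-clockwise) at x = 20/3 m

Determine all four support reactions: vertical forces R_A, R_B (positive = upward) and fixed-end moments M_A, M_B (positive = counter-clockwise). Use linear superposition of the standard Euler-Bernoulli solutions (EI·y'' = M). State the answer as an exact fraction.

Load 1 — point force P=2 kN at a=6 m (b=L-a=4):
  R_A = Pb²(3a+b)/L³ = 2·4²·(3·6+4)/10³ = 88/125 kN
  M_A = Pab²/L² = 2·6·4²/10² = 48/25 kN·m
  R_B = Pa²(a+3b)/L³ = 2·6²·(6+3·4)/10³ = 162/125 kN
  M_B = -Pa²b/L² = -2·6²·4/10² = -72/25 kN·m
Load 2 — uniform load w=6 kN/m over full span:
  R_A = wL/2 = 6·10/2 = 30 kN
  M_A = wL²/12 = 6·10²/12 = 50 kN·m
  R_B = wL/2 = 6·10/2 = 30 kN
  M_B = -wL²/12 = -6·10²/12 = -50 kN·m
Load 3 — triangular load w₀=-11 kN/m (0→w₀ over full span):
  R_A = 3w₀L/20 = 3·(-11)·10/20 = -33/2 kN
  M_A = w₀L²/30 = (-11)·10²/30 = -110/3 kN·m
  R_B = 7w₀L/20 = 7·(-11)·10/20 = -77/2 kN
  M_B = -w₀L²/20 = -(-11)·10²/20 = 55 kN·m
Load 4 — applied couple M₀=9 kN·m at a=20/3 m (b=L-a=10/3):
  R_A = 6M₀ab/L³ = 6·9·(20/3)·(10/3)/10³ = 6/5 kN
  M_A = M₀b(2a-b)/L² = 9·(10/3)·(2·(20/3)-(10/3))/10² = 3 kN·m
  R_B = -6M₀ab/L³ = -6·9·(20/3)·(10/3)/10³ = -6/5 kN
  M_B = M₀a(2b-a)/L² = 9·(20/3)·(2·(10/3)-(20/3))/10² = 0 kN·m
Superposition: R_A = 3851/250 kN, M_A = 1369/75 kN·m, R_B = -2101/250 kN, M_B = 53/25 kN·m

R_A = 3851/250 kN, M_A = 1369/75 kN·m, R_B = -2101/250 kN, M_B = 53/25 kN·m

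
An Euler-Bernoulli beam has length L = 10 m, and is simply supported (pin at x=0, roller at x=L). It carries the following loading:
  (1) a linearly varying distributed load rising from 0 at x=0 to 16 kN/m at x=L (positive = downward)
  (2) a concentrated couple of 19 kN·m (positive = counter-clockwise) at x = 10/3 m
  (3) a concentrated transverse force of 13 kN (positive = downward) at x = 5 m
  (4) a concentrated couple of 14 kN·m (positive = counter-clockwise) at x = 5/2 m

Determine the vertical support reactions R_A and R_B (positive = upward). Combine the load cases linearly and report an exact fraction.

R_A = 547/15 kN, R_B = 848/15 kN

Load 1 — triangular load w₀=16 kN/m (0→w₀ over full span):
  R_A = w₀L/6 = 16·10/6 = 80/3 kN
  R_B = w₀L/3 = 16·10/3 = 160/3 kN
Load 2 — applied couple M₀=19 kN·m at a=10/3 m (b=L-a=20/3):
  R_A = M₀/L = 19/10 kN
  R_B = -M₀/L = -19/10 kN
Load 3 — point force P=13 kN at a=5 m (b=L-a=5):
  R_A = Pb/L = 13·5/10 = 13/2 kN
  R_B = Pa/L = 13·5/10 = 13/2 kN
Load 4 — applied couple M₀=14 kN·m at a=5/2 m (b=L-a=15/2):
  R_A = M₀/L = 14/10 = 7/5 kN
  R_B = -M₀/L = -14/10 = -7/5 kN
Superposition: R_A = 547/15 kN, R_B = 848/15 kN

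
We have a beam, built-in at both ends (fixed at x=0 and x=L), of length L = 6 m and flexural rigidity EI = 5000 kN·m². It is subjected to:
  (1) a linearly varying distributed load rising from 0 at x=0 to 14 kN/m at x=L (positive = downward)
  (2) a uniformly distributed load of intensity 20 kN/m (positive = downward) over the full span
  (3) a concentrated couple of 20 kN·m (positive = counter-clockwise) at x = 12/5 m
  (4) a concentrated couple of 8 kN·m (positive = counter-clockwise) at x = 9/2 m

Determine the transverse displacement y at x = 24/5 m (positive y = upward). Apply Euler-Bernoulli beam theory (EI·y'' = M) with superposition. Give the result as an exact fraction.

y(24/5) = -574569/78125000 m

Load 1 — triangular load w₀=14 kN/m (0→w₀ over full span):
  y_1 = -w₀x²(L-x)²(x+2L)/(120LEI) = -14·(24/5)²·(6-(24/5))²·((24/5)+2·6)/(120·6·5000) = -21168/9765625 m
Load 2 — uniform load w=20 kN/m over full span:
  y_2 = -wx²(L-x)²/(24EI) = -20·(24/5)²·(6-(24/5))²/(24·5000) = -432/78125 m
Load 3 — applied couple M₀=20 kN·m at a=12/5 m (b=L-a=18/5):
  y_3 = (R_Ax³/6 - M_Ax²/2 - M₀(x-a)²/2)/EI  [x>a] with R_A=24/5, M_A=12/5 = ((24/5)·(24/5)³/6 - (12/5)·(24/5)²/2 - 20·((24/5)-(12/5))²/2)/5000 = 252/390625 m
Load 4 — applied couple M₀=8 kN·m at a=9/2 m (b=L-a=3/2):
  y_4 = (R_Ax³/6 - M_Ax²/2 - M₀(x-a)²/2)/EI  [x>a] with R_A=3/2, M_A=5/2 = ((3/2)·(24/5)³/6 - (5/2)·(24/5)²/2 - 8·((24/5)-(9/2))²/2)/5000 = -189/625000 m
Superposition: y = Σ y_i = -574569/78125000 m ≈ -0.007354 m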